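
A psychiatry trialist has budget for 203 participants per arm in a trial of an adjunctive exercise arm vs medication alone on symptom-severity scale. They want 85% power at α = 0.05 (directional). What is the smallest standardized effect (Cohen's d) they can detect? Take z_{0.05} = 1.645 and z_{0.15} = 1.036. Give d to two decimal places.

d_min ≈ 0.27

For two independent groups of n = 203 each: d_min = (z_{α} + z_β)·√(2/n).
z-sum = 1.645 + 1.036 = 2.681.
d_min = 2.681 × √(2/203) = 2.681 × 0.0993 = 0.266.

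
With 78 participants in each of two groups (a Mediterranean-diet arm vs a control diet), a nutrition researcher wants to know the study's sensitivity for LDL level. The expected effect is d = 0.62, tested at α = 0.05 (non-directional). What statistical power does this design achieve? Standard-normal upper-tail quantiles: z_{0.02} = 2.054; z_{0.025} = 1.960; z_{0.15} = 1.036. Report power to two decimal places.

For two equal groups, power = Φ(d·√(n/2) − z_{α/2}).
d·√(n/2) = 0.62 × √(78/2) = 0.62 × 6.245 = 3.872.
z_β = 3.872 − 1.960 = 1.912.
Power = Φ(1.912) = 0.972.

power ≈ 0.97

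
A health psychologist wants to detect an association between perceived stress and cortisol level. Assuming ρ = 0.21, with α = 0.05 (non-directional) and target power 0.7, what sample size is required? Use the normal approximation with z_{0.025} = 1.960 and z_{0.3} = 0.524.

n = 139

Fisher's z: C = ½·ln((1+r)/(1−r)) = ½·ln(1.5316) = 0.2132.
n = ((z_{α/2} + z_β)/C)² + 3.
(1.960 + 0.524) / 0.2132 = 2.484 / 0.2132 = 11.651.
n = 11.651² + 3 = 135.75 + 3 = 138.7.
Round up.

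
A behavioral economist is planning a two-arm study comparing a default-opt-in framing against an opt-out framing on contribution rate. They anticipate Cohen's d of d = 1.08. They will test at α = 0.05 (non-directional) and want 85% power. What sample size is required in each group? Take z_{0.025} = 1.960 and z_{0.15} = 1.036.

For two independent groups with equal n: n = 2·((z_{α/2} + z_β) / d)².
z_{α/2} + z_β = 1.960 + 1.036 = 2.996.
n = 2 × (2.996 / 1.08)² = 2 × 2.774² = 2 × 7.70 = 15.4.
Round up to the next whole participant.

n = 16 per group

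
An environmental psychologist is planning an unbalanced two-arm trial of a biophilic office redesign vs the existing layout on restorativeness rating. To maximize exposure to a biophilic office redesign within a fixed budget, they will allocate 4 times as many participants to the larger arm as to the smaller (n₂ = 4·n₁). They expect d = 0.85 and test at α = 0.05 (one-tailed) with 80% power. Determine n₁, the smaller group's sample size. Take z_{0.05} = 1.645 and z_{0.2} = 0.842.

With allocation ratio k = n₂/n₁ = 4, Var(x̄₁−x̄₂) = σ²(1/n₁ + 1/(k·n₁)) = σ²·(k+1)/(k·n₁).
So n₁ = (1 + 1/k)·((z_{α} + z_β)/d)² = 1.250 × (2.487/0.85)².
n₁ = 1.250 × 8.56 = 10.7.
Round up: n₁ = 11, giving n₂ = 4 × 11 = 44.

n₁ = 11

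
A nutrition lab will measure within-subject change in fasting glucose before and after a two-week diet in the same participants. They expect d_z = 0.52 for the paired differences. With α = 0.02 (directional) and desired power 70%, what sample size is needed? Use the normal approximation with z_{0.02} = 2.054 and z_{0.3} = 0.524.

For a paired (one-sample on differences) test: n = ((z_{α} + z_β) / d)².
z_{α} + z_β = 2.054 + 0.524 = 2.578.
n = (2.578 / 0.52)² = 4.958² = 24.58.
Round up.

n = 25 pairs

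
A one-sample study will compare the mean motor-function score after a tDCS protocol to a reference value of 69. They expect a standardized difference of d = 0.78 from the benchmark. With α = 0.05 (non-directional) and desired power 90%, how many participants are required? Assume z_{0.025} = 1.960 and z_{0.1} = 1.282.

n = 18

For a one-sample test: n = ((z_{α/2} + z_β) / d)².
z_{α/2} + z_β = 1.960 + 1.282 = 3.242.
n = (3.242 / 0.78)² = 4.156² = 17.28.
Round up.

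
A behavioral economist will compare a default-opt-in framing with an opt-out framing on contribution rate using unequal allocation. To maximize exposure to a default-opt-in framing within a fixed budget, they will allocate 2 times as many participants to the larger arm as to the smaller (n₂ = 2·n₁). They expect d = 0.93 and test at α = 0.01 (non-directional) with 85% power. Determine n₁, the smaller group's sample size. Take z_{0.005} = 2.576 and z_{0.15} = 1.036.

n₁ = 23

With allocation ratio k = n₂/n₁ = 2, Var(x̄₁−x̄₂) = σ²(1/n₁ + 1/(k·n₁)) = σ²·(k+1)/(k·n₁).
So n₁ = (1 + 1/k)·((z_{α/2} + z_β)/d)² = 1.500 × (3.612/0.93)².
n₁ = 1.500 × 15.08 = 22.6.
Round up: n₁ = 23, giving n₂ = 2 × 23 = 46.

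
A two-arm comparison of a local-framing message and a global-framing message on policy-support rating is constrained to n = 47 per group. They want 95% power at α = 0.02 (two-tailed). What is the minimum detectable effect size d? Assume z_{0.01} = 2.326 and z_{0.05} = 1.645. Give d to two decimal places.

d_min ≈ 0.82

For two independent groups of n = 47 each: d_min = (z_{α/2} + z_β)·√(2/n).
z-sum = 2.326 + 1.645 = 3.971.
d_min = 3.971 × √(2/47) = 3.971 × 0.2063 = 0.819.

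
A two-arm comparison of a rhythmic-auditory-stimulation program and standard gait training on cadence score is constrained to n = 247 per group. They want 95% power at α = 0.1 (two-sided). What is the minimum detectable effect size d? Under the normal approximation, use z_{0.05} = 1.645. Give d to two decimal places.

For two independent groups of n = 247 each: d_min = (z_{α/2} + z_β)·√(2/n).
z-sum = 1.645 + 1.645 = 3.290.
d_min = 3.290 × √(2/247) = 3.290 × 0.0900 = 0.296.

d_min ≈ 0.30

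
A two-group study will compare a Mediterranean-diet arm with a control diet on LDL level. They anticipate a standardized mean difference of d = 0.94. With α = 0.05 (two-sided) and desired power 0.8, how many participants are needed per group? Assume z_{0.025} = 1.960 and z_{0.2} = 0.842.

n = 18 per group

For two independent groups with equal n: n = 2·((z_{α/2} + z_β) / d)².
z_{α/2} + z_β = 1.960 + 0.842 = 2.802.
n = 2 × (2.802 / 0.94)² = 2 × 2.981² = 2 × 8.89 = 17.8.
Round up to the next whole participant.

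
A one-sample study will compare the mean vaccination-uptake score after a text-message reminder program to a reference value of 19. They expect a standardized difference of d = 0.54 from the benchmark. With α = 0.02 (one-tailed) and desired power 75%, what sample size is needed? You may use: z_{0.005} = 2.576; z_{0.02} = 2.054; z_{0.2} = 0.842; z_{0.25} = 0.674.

n = 26

For a one-sample test: n = ((z_{α} + z_β) / d)².
z_{α} + z_β = 2.054 + 0.674 = 2.728.
n = (2.728 / 0.54)² = 5.052² = 25.52.
Round up.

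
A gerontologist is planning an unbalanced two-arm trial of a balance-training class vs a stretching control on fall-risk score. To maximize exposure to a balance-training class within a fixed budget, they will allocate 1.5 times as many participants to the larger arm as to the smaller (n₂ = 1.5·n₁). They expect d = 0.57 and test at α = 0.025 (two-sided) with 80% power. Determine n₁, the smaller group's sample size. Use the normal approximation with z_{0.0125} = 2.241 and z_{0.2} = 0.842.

n₁ = 49

With allocation ratio k = n₂/n₁ = 1.5, Var(x̄₁−x̄₂) = σ²(1/n₁ + 1/(k·n₁)) = σ²·(k+1)/(k·n₁).
So n₁ = (1 + 1/k)·((z_{α/2} + z_β)/d)² = 1.667 × (3.083/0.57)².
n₁ = 1.667 × 29.25 = 48.8.
Round up: n₁ = 49, giving n₂ = ⌈1.5 × 49⌉ = ⌈73.5⌉ = 74.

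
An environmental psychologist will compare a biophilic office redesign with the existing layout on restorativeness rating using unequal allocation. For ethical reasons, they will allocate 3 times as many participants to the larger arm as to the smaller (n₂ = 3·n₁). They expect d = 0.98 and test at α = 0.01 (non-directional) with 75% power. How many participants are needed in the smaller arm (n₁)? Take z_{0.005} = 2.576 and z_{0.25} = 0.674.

With allocation ratio k = n₂/n₁ = 3, Var(x̄₁−x̄₂) = σ²(1/n₁ + 1/(k·n₁)) = σ²·(k+1)/(k·n₁).
So n₁ = (1 + 1/k)·((z_{α/2} + z_β)/d)² = 1.333 × (3.250/0.98)².
n₁ = 1.333 × 11.00 = 14.7.
Round up: n₁ = 15, giving n₂ = 3 × 15 = 45.

n₁ = 15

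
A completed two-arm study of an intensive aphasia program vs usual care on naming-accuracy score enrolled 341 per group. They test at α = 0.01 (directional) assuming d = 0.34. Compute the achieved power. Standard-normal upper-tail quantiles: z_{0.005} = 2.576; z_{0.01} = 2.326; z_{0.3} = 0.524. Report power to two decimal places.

For two equal groups, power = Φ(d·√(n/2) − z_{α}).
d·√(n/2) = 0.34 × √(341/2) = 0.34 × 13.058 = 4.440.
z_β = 4.440 − 2.326 = 2.114.
Power = Φ(2.114) = 0.983.

power ≈ 0.98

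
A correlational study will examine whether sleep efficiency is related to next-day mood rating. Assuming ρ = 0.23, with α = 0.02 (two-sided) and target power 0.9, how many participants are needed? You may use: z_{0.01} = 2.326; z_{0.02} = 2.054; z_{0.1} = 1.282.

n = 241

Fisher's z: C = ½·ln((1+r)/(1−r)) = ½·ln(1.5974) = 0.2342.
n = ((z_{α/2} + z_β)/C)² + 3.
(2.326 + 1.282) / 0.2342 = 3.608 / 0.2342 = 15.406.
n = 15.406² + 3 = 237.33 + 3 = 240.3.
Round up.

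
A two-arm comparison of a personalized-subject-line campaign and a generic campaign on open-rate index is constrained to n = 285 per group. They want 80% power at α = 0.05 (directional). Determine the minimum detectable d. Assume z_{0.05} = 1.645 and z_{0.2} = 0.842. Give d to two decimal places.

For two independent groups of n = 285 each: d_min = (z_{α} + z_β)·√(2/n).
z-sum = 1.645 + 0.842 = 2.487.
d_min = 2.487 × √(2/285) = 2.487 × 0.0838 = 0.208.

d_min ≈ 0.21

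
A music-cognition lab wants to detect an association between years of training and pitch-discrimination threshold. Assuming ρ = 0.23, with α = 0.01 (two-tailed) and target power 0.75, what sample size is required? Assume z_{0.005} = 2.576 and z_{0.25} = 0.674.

n = 196

Fisher's z: C = ½·ln((1+r)/(1−r)) = ½·ln(1.5974) = 0.2342.
n = ((z_{α/2} + z_β)/C)² + 3.
(2.576 + 0.674) / 0.2342 = 3.250 / 0.2342 = 13.877.
n = 13.877² + 3 = 192.57 + 3 = 195.6.
Round up.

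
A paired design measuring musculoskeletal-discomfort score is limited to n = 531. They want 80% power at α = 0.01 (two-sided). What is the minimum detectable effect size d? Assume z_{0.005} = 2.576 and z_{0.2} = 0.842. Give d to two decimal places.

For a single sample (or paired design) of n = 531: d_min = (z_{α/2} + z_β)/√n.
z-sum = 2.576 + 0.842 = 3.418.
d_min = 3.418 / √531 = 3.418 / 23.043 = 0.148.

d_min ≈ 0.15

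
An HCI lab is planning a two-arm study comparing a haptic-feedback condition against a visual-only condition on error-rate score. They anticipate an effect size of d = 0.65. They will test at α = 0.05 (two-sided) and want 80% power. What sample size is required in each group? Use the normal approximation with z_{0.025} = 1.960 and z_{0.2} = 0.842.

n = 38 per group

For two independent groups with equal n: n = 2·((z_{α/2} + z_β) / d)².
z_{α/2} + z_β = 1.960 + 0.842 = 2.802.
n = 2 × (2.802 / 0.65)² = 2 × 4.311² = 2 × 18.58 = 37.2.
Round up to the next whole participant.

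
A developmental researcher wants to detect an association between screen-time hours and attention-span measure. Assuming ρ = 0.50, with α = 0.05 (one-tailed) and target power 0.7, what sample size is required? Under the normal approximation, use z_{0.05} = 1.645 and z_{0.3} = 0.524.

n = 19

Fisher's z: C = ½·ln((1+r)/(1−r)) = ½·ln(3.0000) = 0.5493.
n = ((z_{α} + z_β)/C)² + 3.
(1.645 + 0.524) / 0.5493 = 2.169 / 0.5493 = 3.949.
n = 3.949² + 3 = 15.59 + 3 = 18.6.
Round up.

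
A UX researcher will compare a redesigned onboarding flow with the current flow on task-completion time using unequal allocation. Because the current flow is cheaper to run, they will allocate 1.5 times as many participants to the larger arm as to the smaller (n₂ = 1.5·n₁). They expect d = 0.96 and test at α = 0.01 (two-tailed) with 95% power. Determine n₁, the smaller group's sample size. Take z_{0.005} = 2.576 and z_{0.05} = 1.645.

n₁ = 33

With allocation ratio k = n₂/n₁ = 1.5, Var(x̄₁−x̄₂) = σ²(1/n₁ + 1/(k·n₁)) = σ²·(k+1)/(k·n₁).
So n₁ = (1 + 1/k)·((z_{α/2} + z_β)/d)² = 1.667 × (4.221/0.96)².
n₁ = 1.667 × 19.33 = 32.2.
Round up: n₁ = 33, giving n₂ = ⌈1.5 × 33⌉ = ⌈49.5⌉ = 50.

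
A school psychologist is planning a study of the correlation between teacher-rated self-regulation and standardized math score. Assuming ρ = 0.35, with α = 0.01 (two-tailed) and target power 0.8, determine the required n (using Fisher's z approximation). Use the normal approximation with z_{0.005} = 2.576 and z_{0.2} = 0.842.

Fisher's z: C = ½·ln((1+r)/(1−r)) = ½·ln(2.0769) = 0.3654.
n = ((z_{α/2} + z_β)/C)² + 3.
(2.576 + 0.842) / 0.3654 = 3.418 / 0.3654 = 9.354.
n = 9.354² + 3 = 87.50 + 3 = 90.5.
Round up.

n = 91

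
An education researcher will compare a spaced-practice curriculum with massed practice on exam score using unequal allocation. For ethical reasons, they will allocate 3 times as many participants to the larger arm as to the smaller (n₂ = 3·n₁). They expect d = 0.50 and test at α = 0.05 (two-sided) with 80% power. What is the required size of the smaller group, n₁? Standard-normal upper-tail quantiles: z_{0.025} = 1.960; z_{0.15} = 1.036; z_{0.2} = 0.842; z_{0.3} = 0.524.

n₁ = 42

With allocation ratio k = n₂/n₁ = 3, Var(x̄₁−x̄₂) = σ²(1/n₁ + 1/(k·n₁)) = σ²·(k+1)/(k·n₁).
So n₁ = (1 + 1/k)·((z_{α/2} + z_β)/d)² = 1.333 × (2.802/0.50)².
n₁ = 1.333 × 31.40 = 41.9.
Round up: n₁ = 42, giving n₂ = 3 × 42 = 126.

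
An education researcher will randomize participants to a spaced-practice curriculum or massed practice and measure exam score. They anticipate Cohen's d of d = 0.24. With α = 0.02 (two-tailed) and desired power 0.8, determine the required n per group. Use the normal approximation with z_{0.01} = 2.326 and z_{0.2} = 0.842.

n = 349 per group

For two independent groups with equal n: n = 2·((z_{α/2} + z_β) / d)².
z_{α/2} + z_β = 2.326 + 0.842 = 3.168.
n = 2 × (3.168 / 0.24)² = 2 × 13.200² = 2 × 174.24 = 348.5.
Round up to the next whole participant.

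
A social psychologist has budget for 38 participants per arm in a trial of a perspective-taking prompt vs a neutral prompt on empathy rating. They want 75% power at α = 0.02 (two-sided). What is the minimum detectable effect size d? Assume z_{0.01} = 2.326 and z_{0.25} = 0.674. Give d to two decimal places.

For two independent groups of n = 38 each: d_min = (z_{α/2} + z_β)·√(2/n).
z-sum = 2.326 + 0.674 = 3.000.
d_min = 3.000 × √(2/38) = 3.000 × 0.2294 = 0.688.

d_min ≈ 0.69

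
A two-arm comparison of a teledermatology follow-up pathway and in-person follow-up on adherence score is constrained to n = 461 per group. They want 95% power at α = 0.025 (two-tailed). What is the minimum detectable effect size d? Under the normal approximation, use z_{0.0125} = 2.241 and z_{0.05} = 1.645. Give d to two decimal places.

d_min ≈ 0.26

For two independent groups of n = 461 each: d_min = (z_{α/2} + z_β)·√(2/n).
z-sum = 2.241 + 1.645 = 3.886.
d_min = 3.886 × √(2/461) = 3.886 × 0.0659 = 0.256.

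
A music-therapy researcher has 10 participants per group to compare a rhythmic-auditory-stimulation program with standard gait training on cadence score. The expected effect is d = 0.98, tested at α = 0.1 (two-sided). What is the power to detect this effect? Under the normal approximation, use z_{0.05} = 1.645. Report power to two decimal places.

power ≈ 0.71

For two equal groups, power = Φ(d·√(n/2) − z_{α/2}).
d·√(n/2) = 0.98 × √(10/2) = 0.98 × 2.236 = 2.191.
z_β = 2.191 − 1.645 = 0.546.
Power = Φ(0.546) = 0.708.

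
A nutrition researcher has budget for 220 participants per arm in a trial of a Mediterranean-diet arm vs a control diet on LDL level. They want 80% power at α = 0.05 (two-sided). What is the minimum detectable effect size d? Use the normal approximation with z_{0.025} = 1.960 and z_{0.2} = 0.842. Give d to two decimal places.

d_min ≈ 0.27

For two independent groups of n = 220 each: d_min = (z_{α/2} + z_β)·√(2/n).
z-sum = 1.960 + 0.842 = 2.802.
d_min = 2.802 × √(2/220) = 2.802 × 0.0953 = 0.267.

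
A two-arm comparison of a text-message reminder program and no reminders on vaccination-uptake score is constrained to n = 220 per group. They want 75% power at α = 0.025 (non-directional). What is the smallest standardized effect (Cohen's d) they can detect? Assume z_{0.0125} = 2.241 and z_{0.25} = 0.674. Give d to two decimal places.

d_min ≈ 0.28

For two independent groups of n = 220 each: d_min = (z_{α/2} + z_β)·√(2/n).
z-sum = 2.241 + 0.674 = 2.915.
d_min = 2.915 × √(2/220) = 2.915 × 0.0953 = 0.278.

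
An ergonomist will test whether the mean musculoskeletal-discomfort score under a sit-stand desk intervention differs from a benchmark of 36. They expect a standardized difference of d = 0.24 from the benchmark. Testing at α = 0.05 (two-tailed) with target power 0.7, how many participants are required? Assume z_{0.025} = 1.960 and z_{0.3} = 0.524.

For a one-sample test: n = ((z_{α/2} + z_β) / d)².
z_{α/2} + z_β = 1.960 + 0.524 = 2.484.
n = (2.484 / 0.24)² = 10.350² = 107.12.
Round up.

n = 108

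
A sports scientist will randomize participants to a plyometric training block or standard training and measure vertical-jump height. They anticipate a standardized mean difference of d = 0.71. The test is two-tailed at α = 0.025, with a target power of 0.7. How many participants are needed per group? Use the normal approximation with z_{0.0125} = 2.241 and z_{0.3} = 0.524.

n = 31 per group

For two independent groups with equal n: n = 2·((z_{α/2} + z_β) / d)².
z_{α/2} + z_β = 2.241 + 0.524 = 2.765.
n = 2 × (2.765 / 0.71)² = 2 × 3.894² = 2 × 15.17 = 30.3.
Round up to the next whole participant.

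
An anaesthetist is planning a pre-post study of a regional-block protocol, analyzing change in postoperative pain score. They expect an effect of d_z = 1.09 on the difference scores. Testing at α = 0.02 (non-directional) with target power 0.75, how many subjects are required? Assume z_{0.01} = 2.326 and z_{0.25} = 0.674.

For a paired (one-sample on differences) test: n = ((z_{α/2} + z_β) / d)².
z_{α/2} + z_β = 2.326 + 0.674 = 3.000.
n = (3.000 / 1.09)² = 2.752² = 7.58.
Round up.

n = 8 pairs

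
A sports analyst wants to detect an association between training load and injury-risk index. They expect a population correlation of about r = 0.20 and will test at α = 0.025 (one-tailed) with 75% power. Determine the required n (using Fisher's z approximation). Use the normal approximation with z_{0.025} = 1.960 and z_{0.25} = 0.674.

Fisher's z: C = ½·ln((1+r)/(1−r)) = ½·ln(1.5000) = 0.2027.
n = ((z_{α} + z_β)/C)² + 3.
(1.960 + 0.674) / 0.2027 = 2.634 / 0.2027 = 12.995.
n = 12.995² + 3 = 168.86 + 3 = 171.9.
Round up.

n = 172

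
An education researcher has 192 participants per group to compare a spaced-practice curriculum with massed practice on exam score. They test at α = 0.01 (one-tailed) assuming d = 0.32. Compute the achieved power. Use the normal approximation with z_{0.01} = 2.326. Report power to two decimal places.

power ≈ 0.79

For two equal groups, power = Φ(d·√(n/2) − z_{α}).
d·√(n/2) = 0.32 × √(192/2) = 0.32 × 9.798 = 3.135.
z_β = 3.135 − 2.326 = 0.809.
Power = Φ(0.809) = 0.791.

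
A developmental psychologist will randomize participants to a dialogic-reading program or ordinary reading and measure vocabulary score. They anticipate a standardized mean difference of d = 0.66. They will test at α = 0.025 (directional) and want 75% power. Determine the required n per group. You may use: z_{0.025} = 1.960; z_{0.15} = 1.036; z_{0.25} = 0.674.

n = 32 per group

For two independent groups with equal n: n = 2·((z_{α} + z_β) / d)².
z_{α} + z_β = 1.960 + 0.674 = 2.634.
n = 2 × (2.634 / 0.66)² = 2 × 3.991² = 2 × 15.93 = 31.9.
Round up to the next whole participant.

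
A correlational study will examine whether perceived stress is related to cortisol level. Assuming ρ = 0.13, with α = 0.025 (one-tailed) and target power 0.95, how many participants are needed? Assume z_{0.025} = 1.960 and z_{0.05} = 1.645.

Fisher's z: C = ½·ln((1+r)/(1−r)) = ½·ln(1.2989) = 0.1307.
n = ((z_{α} + z_β)/C)² + 3.
(1.960 + 1.645) / 0.1307 = 3.605 / 0.1307 = 27.582.
n = 27.582² + 3 = 760.78 + 3 = 763.8.
Round up.

n = 764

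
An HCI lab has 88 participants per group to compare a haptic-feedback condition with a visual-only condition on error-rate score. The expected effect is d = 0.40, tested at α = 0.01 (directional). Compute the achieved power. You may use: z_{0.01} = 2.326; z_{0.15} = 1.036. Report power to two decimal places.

power ≈ 0.63

For two equal groups, power = Φ(d·√(n/2) − z_{α}).
d·√(n/2) = 0.40 × √(88/2) = 0.40 × 6.633 = 2.653.
z_β = 2.653 − 2.326 = 0.327.
Power = Φ(0.327) = 0.628.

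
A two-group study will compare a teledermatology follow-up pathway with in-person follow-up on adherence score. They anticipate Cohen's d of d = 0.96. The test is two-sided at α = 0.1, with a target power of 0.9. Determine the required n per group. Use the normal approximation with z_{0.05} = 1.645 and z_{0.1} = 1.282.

n = 19 per group

For two independent groups with equal n: n = 2·((z_{α/2} + z_β) / d)².
z_{α/2} + z_β = 1.645 + 1.282 = 2.927.
n = 2 × (2.927 / 0.96)² = 2 × 3.049² = 2 × 9.30 = 18.6.
Round up to the next whole participant.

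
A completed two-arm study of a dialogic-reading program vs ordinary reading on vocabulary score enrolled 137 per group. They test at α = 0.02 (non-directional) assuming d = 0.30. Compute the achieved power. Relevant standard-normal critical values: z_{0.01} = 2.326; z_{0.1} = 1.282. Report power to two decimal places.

For two equal groups, power = Φ(d·√(n/2) − z_{α/2}).
d·√(n/2) = 0.30 × √(137/2) = 0.30 × 8.276 = 2.483.
z_β = 2.483 − 2.326 = 0.157.
Power = Φ(0.157) = 0.562.

power ≈ 0.56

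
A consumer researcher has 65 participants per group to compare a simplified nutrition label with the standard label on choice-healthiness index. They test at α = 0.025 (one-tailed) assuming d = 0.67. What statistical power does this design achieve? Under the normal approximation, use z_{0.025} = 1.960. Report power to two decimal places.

power ≈ 0.97

For two equal groups, power = Φ(d·√(n/2) − z_{α}).
d·√(n/2) = 0.67 × √(65/2) = 0.67 × 5.701 = 3.820.
z_β = 3.820 − 1.960 = 1.860.
Power = Φ(1.860) = 0.969.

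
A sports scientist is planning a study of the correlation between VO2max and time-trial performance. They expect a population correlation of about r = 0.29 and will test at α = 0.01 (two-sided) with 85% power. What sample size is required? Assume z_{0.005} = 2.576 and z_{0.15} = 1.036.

Fisher's z: C = ½·ln((1+r)/(1−r)) = ½·ln(1.8169) = 0.2986.
n = ((z_{α/2} + z_β)/C)² + 3.
(2.576 + 1.036) / 0.2986 = 3.612 / 0.2986 = 12.096.
n = 12.096² + 3 = 146.32 + 3 = 149.3.
Round up.

n = 150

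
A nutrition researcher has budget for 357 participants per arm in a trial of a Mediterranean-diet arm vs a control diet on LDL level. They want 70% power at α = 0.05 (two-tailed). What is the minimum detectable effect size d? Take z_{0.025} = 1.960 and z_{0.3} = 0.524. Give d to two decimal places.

d_min ≈ 0.19

For two independent groups of n = 357 each: d_min = (z_{α/2} + z_β)·√(2/n).
z-sum = 1.960 + 0.524 = 2.484.
d_min = 2.484 × √(2/357) = 2.484 × 0.0748 = 0.186.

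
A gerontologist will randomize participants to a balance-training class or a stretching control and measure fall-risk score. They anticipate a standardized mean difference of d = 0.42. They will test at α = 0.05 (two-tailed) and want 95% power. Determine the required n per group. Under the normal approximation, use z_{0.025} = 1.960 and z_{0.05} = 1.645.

For two independent groups with equal n: n = 2·((z_{α/2} + z_β) / d)².
z_{α/2} + z_β = 1.960 + 1.645 = 3.605.
n = 2 × (3.605 / 0.42)² = 2 × 8.583² = 2 × 73.67 = 147.3.
Round up to the next whole participant.

n = 148 per group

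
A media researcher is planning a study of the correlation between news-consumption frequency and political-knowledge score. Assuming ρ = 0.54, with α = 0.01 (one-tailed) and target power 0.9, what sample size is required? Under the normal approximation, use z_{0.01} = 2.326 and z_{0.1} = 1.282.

n = 39

Fisher's z: C = ½·ln((1+r)/(1−r)) = ½·ln(3.3478) = 0.6042.
n = ((z_{α} + z_β)/C)² + 3.
(2.326 + 1.282) / 0.6042 = 3.608 / 0.6042 = 5.972.
n = 5.972² + 3 = 35.66 + 3 = 38.7.
Round up.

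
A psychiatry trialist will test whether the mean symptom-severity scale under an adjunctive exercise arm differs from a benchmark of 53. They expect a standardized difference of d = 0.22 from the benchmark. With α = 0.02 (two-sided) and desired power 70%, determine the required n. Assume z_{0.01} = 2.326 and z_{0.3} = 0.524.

For a one-sample test: n = ((z_{α/2} + z_β) / d)².
z_{α/2} + z_β = 2.326 + 0.524 = 2.850.
n = (2.850 / 0.22)² = 12.955² = 167.82.
Round up.

n = 168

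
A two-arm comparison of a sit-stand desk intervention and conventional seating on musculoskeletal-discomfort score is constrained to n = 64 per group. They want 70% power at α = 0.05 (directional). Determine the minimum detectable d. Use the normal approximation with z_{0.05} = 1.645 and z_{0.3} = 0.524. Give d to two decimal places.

For two independent groups of n = 64 each: d_min = (z_{α} + z_β)·√(2/n).
z-sum = 1.645 + 0.524 = 2.169.
d_min = 2.169 × √(2/64) = 2.169 × 0.1768 = 0.383.

d_min ≈ 0.38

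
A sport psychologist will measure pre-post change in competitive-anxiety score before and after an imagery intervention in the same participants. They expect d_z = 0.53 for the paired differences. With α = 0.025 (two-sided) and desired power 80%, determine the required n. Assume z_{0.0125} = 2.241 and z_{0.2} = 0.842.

For a paired (one-sample on differences) test: n = ((z_{α/2} + z_β) / d)².
z_{α/2} + z_β = 2.241 + 0.842 = 3.083.
n = (3.083 / 0.53)² = 5.817² = 33.84.
Round up.

n = 34 pairs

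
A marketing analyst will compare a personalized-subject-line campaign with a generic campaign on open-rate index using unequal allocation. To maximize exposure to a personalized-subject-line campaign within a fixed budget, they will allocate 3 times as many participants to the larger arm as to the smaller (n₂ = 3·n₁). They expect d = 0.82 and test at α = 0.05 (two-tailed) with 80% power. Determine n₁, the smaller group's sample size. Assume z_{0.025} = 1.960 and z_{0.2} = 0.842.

With allocation ratio k = n₂/n₁ = 3, Var(x̄₁−x̄₂) = σ²(1/n₁ + 1/(k·n₁)) = σ²·(k+1)/(k·n₁).
So n₁ = (1 + 1/k)·((z_{α/2} + z_β)/d)² = 1.333 × (2.802/0.82)².
n₁ = 1.333 × 11.68 = 15.6.
Round up: n₁ = 16, giving n₂ = 3 × 16 = 48.

n₁ = 16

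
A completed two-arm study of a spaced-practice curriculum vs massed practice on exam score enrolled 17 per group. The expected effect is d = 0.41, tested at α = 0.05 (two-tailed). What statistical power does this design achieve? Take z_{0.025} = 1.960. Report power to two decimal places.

power ≈ 0.22

For two equal groups, power = Φ(d·√(n/2) − z_{α/2}).
d·√(n/2) = 0.41 × √(17/2) = 0.41 × 2.915 = 1.195.
z_β = 1.195 − 1.960 = -0.765.
Power = Φ(-0.765) = 0.222.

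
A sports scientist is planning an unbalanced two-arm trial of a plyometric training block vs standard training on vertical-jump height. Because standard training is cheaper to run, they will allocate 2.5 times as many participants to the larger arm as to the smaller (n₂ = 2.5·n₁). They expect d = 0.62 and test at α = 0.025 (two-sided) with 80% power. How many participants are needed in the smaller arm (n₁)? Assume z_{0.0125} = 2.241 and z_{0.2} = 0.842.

With allocation ratio k = n₂/n₁ = 2.5, Var(x̄₁−x̄₂) = σ²(1/n₁ + 1/(k·n₁)) = σ²·(k+1)/(k·n₁).
So n₁ = (1 + 1/k)·((z_{α/2} + z_β)/d)² = 1.400 × (3.083/0.62)².
n₁ = 1.400 × 24.73 = 34.6.
Round up: n₁ = 35, giving n₂ = ⌈2.5 × 35⌉ = ⌈87.5⌉ = 88.

n₁ = 35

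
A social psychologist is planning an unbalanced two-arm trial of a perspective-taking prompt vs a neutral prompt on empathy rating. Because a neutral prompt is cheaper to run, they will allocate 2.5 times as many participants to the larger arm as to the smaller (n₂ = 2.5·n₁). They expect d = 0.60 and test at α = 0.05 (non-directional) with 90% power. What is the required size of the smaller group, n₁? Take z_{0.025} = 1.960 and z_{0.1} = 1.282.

n₁ = 41

With allocation ratio k = n₂/n₁ = 2.5, Var(x̄₁−x̄₂) = σ²(1/n₁ + 1/(k·n₁)) = σ²·(k+1)/(k·n₁).
So n₁ = (1 + 1/k)·((z_{α/2} + z_β)/d)² = 1.400 × (3.242/0.60)².
n₁ = 1.400 × 29.20 = 40.9.
Round up: n₁ = 41, giving n₂ = ⌈2.5 × 41⌉ = ⌈102.5⌉ = 103.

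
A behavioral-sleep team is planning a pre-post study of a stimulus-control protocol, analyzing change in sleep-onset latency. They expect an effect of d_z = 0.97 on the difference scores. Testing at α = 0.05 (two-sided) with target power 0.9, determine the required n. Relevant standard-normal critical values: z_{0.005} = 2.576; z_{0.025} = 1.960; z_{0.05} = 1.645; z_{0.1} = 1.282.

For a paired (one-sample on differences) test: n = ((z_{α/2} + z_β) / d)².
z_{α/2} + z_β = 1.960 + 1.282 = 3.242.
n = (3.242 / 0.97)² = 3.342² = 11.17.
Round up.

n = 12 pairs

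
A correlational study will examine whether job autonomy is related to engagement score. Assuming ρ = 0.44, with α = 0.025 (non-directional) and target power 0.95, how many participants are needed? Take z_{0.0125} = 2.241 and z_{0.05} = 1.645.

n = 71

Fisher's z: C = ½·ln((1+r)/(1−r)) = ½·ln(2.5714) = 0.4722.
n = ((z_{α/2} + z_β)/C)² + 3.
(2.241 + 1.645) / 0.4722 = 3.886 / 0.4722 = 8.230.
n = 8.230² + 3 = 67.73 + 3 = 70.7.
Round up.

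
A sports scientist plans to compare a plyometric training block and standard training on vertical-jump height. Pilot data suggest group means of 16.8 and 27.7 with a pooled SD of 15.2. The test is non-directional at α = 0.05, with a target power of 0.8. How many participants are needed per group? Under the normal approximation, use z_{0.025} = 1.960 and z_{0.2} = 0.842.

n = 31 per group

Cohen's d = |M₁ − M₂| / SD_pooled = |16.8 − 27.7| / 15.2 = 10.9 / 15.2 = 0.717.
For two independent groups with equal n: n = 2·((z_{α/2} + z_β) / d)².
z_{α/2} + z_β = 1.960 + 0.842 = 2.802.
n = 2 × (2.802 / 0.717)² = 2 × 3.908² = 2 × 15.27 = 30.5.
Round up to the next whole participant.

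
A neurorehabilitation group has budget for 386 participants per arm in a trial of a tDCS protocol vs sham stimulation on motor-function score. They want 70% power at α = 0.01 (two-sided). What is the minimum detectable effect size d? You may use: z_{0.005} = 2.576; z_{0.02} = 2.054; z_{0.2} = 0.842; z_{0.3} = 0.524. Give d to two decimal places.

For two independent groups of n = 386 each: d_min = (z_{α/2} + z_β)·√(2/n).
z-sum = 2.576 + 0.524 = 3.100.
d_min = 3.100 × √(2/386) = 3.100 × 0.0720 = 0.223.

d_min ≈ 0.22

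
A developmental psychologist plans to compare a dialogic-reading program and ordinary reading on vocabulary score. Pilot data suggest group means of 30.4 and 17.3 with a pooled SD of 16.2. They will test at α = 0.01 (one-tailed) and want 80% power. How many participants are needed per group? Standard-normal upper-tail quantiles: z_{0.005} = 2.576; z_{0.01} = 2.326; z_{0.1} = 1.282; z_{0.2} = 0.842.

n = 31 per group

Cohen's d = |M₁ − M₂| / SD_pooled = |30.4 − 17.3| / 16.2 = 13.1 / 16.2 = 0.809.
For two independent groups with equal n: n = 2·((z_{α} + z_β) / d)².
z_{α} + z_β = 2.326 + 0.842 = 3.168.
n = 2 × (3.168 / 0.809)² = 2 × 3.916² = 2 × 15.33 = 30.7.
Round up to the next whole participant.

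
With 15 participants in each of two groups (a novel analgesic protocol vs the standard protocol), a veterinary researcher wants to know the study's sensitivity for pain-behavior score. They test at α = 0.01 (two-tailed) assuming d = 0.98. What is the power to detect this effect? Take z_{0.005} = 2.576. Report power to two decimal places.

For two equal groups, power = Φ(d·√(n/2) − z_{α/2}).
d·√(n/2) = 0.98 × √(15/2) = 0.98 × 2.739 = 2.684.
z_β = 2.684 − 2.576 = 0.108.
Power = Φ(0.108) = 0.543.

power ≈ 0.54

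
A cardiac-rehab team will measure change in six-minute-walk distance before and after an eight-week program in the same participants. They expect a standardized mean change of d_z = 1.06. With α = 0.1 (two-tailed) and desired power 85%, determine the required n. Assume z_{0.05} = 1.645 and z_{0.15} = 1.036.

For a paired (one-sample on differences) test: n = ((z_{α/2} + z_β) / d)².
z_{α/2} + z_β = 1.645 + 1.036 = 2.681.
n = (2.681 / 1.06)² = 2.529² = 6.40.
Round up.

n = 7 pairs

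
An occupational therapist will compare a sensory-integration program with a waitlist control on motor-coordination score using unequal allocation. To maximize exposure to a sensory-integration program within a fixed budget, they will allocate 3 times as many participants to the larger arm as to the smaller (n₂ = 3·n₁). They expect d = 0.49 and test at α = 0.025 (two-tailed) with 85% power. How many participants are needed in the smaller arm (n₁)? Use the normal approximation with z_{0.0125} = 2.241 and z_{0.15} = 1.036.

With allocation ratio k = n₂/n₁ = 3, Var(x̄₁−x̄₂) = σ²(1/n₁ + 1/(k·n₁)) = σ²·(k+1)/(k·n₁).
So n₁ = (1 + 1/k)·((z_{α/2} + z_β)/d)² = 1.333 × (3.277/0.49)².
n₁ = 1.333 × 44.73 = 59.6.
Round up: n₁ = 60, giving n₂ = 3 × 60 = 180.

n₁ = 60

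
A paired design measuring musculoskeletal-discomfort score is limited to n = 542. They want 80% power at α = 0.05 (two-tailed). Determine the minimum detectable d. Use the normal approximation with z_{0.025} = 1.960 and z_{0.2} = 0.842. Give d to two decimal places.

For a single sample (or paired design) of n = 542: d_min = (z_{α/2} + z_β)/√n.
z-sum = 1.960 + 0.842 = 2.802.
d_min = 2.802 / √542 = 2.802 / 23.281 = 0.120.

d_min ≈ 0.12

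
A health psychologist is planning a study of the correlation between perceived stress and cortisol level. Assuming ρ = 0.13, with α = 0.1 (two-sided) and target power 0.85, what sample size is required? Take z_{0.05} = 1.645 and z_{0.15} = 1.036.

n = 424

Fisher's z: C = ½·ln((1+r)/(1−r)) = ½·ln(1.2989) = 0.1307.
n = ((z_{α/2} + z_β)/C)² + 3.
(1.645 + 1.036) / 0.1307 = 2.681 / 0.1307 = 20.513.
n = 20.513² + 3 = 420.77 + 3 = 423.8.
Round up.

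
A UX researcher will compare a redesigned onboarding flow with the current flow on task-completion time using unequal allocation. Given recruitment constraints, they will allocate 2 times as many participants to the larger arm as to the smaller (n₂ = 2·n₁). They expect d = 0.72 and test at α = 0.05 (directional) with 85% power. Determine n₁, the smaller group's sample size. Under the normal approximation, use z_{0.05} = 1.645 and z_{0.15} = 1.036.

With allocation ratio k = n₂/n₁ = 2, Var(x̄₁−x̄₂) = σ²(1/n₁ + 1/(k·n₁)) = σ²·(k+1)/(k·n₁).
So n₁ = (1 + 1/k)·((z_{α} + z_β)/d)² = 1.500 × (2.681/0.72)².
n₁ = 1.500 × 13.87 = 20.8.
Round up: n₁ = 21, giving n₂ = 2 × 21 = 42.

n₁ = 21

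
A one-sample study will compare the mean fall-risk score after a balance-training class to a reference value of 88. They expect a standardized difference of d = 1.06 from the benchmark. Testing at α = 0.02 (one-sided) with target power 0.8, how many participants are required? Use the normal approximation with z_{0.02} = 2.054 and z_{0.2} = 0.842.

For a one-sample test: n = ((z_{α} + z_β) / d)².
z_{α} + z_β = 2.054 + 0.842 = 2.896.
n = (2.896 / 1.06)² = 2.732² = 7.46.
Round up.

n = 8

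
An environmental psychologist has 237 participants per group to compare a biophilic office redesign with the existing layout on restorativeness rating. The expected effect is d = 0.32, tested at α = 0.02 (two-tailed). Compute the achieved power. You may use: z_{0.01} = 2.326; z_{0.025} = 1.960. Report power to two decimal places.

power ≈ 0.88

For two equal groups, power = Φ(d·√(n/2) − z_{α/2}).
d·√(n/2) = 0.32 × √(237/2) = 0.32 × 10.886 = 3.483.
z_β = 3.483 − 2.326 = 1.157.
Power = Φ(1.157) = 0.876.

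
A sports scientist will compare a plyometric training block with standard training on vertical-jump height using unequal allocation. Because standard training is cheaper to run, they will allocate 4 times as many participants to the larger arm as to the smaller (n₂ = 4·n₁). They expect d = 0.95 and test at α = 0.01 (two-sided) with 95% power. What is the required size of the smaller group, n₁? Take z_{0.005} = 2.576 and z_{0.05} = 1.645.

With allocation ratio k = n₂/n₁ = 4, Var(x̄₁−x̄₂) = σ²(1/n₁ + 1/(k·n₁)) = σ²·(k+1)/(k·n₁).
So n₁ = (1 + 1/k)·((z_{α/2} + z_β)/d)² = 1.250 × (4.221/0.95)².
n₁ = 1.250 × 19.74 = 24.7.
Round up: n₁ = 25, giving n₂ = 4 × 25 = 100.

n₁ = 25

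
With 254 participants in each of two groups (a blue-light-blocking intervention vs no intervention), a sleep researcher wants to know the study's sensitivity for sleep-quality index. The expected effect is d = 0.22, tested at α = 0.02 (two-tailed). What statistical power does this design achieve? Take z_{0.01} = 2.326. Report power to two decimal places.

power ≈ 0.56

For two equal groups, power = Φ(d·√(n/2) − z_{α/2}).
d·√(n/2) = 0.22 × √(254/2) = 0.22 × 11.269 = 2.479.
z_β = 2.479 − 2.326 = 0.153.
Power = Φ(0.153) = 0.561.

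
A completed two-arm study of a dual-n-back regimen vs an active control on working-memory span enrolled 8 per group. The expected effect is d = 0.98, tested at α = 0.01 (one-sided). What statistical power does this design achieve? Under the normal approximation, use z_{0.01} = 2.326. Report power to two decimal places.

For two equal groups, power = Φ(d·√(n/2) − z_{α}).
d·√(n/2) = 0.98 × √(8/2) = 0.98 × 2.000 = 1.960.
z_β = 1.960 − 2.326 = -0.366.
Power = Φ(-0.366) = 0.357.

power ≈ 0.36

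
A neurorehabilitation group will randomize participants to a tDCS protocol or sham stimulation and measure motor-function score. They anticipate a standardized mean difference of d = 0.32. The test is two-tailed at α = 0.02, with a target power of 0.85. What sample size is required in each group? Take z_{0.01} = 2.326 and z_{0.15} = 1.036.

For two independent groups with equal n: n = 2·((z_{α/2} + z_β) / d)².
z_{α/2} + z_β = 2.326 + 1.036 = 3.362.
n = 2 × (3.362 / 0.32)² = 2 × 10.506² = 2 × 110.38 = 220.8.
Round up to the next whole participant.

n = 221 per group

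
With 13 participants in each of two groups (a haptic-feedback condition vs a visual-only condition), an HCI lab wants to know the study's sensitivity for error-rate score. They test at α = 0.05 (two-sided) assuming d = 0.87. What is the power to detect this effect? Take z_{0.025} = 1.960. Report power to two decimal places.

For two equal groups, power = Φ(d·√(n/2) − z_{α/2}).
d·√(n/2) = 0.87 × √(13/2) = 0.87 × 2.550 = 2.218.
z_β = 2.218 − 1.960 = 0.258.
Power = Φ(0.258) = 0.602.

power ≈ 0.60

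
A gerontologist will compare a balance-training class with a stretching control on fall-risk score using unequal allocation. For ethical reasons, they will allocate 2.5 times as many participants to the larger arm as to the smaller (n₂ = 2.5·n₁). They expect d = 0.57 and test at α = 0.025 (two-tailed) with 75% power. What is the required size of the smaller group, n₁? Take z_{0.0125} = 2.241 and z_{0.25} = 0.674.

n₁ = 37

With allocation ratio k = n₂/n₁ = 2.5, Var(x̄₁−x̄₂) = σ²(1/n₁ + 1/(k·n₁)) = σ²·(k+1)/(k·n₁).
So n₁ = (1 + 1/k)·((z_{α/2} + z_β)/d)² = 1.400 × (2.915/0.57)².
n₁ = 1.400 × 26.15 = 36.6.
Round up: n₁ = 37, giving n₂ = ⌈2.5 × 37⌉ = ⌈92.5⌉ = 93.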